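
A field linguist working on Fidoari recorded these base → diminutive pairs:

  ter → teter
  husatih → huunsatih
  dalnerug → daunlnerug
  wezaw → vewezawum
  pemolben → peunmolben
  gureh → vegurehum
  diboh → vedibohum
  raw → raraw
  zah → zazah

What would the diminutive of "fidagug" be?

fiundagug

raw and wezaw both end in -w yet inflect differently (raraw, vewezawum), so the final letter is not what conditions the rule; the number of vowels is.
"fidagug" has 3 vowels. The stems with 3 vowels (husatih → huunsatih, pemolben → peunmolben, dalnerug → daunlnerug) insert -un- after the first vowel.
So fidagug → fiundagug.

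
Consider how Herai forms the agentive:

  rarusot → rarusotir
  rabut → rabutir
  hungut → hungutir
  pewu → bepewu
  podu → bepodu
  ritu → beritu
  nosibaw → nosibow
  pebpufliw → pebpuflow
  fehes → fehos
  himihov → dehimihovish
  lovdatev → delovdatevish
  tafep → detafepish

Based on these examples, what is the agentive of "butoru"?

bebutoru

rabut and pewu both have last vowel 'u' yet inflect differently (rabutir, bepewu), so the last vowel is not what conditions the rule; the final letter is.
"butoru" ends in -u. The stems ending in -u (pewu → bepewu, podu → bepodu, ritu → beritu) add the prefix be-.
The other patterns: stems ending in -t add -ir; stems ending in -s or -w change the last vowel to 'o'; stems ending in -p or -v add de- … -ish around the stem.
So butoru → bebutoru.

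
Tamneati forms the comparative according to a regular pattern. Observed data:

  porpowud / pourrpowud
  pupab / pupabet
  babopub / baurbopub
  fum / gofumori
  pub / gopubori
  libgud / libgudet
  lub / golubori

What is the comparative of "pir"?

gopirori

"pir" has 1 vowel. The stems with 1 vowel (fum → gofumori, lub → golubori, pub → gopubori) add go- … -ori around the stem.
The other patterns: stems with 2 vowels add -et; stems with 3 vowels insert -ur- after the first vowel.
So pir → gopirori.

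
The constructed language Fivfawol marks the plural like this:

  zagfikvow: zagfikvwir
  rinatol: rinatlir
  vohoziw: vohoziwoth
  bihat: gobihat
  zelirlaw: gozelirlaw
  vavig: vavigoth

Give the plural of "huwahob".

zagfikvow and zelirlaw both end in -w yet inflect differently (zagfikvwir, gozelirlaw), so the final letter is not what conditions the rule; the last vowel is.
"huwahob" has last vowel 'o'. The stems whose last vowel is 'o' (rinatol → rinatlir, zagfikvow → zagfikvwir) delete the last vowel and add -ir.
The other patterns: stems whose last vowel is 'a' add the prefix go-; stems whose last vowel is 'i' add -oth.
So huwahob → huwahbir.

huwahbir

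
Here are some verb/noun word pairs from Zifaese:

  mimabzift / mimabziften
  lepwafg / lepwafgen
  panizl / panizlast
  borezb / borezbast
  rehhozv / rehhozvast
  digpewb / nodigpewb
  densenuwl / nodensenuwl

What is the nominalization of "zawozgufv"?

zawozgufven

borezb and digpewb both end in -b yet inflect differently (borezbast, nodigpewb), so the final letter is not what conditions the rule; the second-to-last letter is.
"zawozgufv" has second-to-last letter 'f'. The stems whose second-to-last letter is 'f' (mimabzift → mimabziften, lepwafg → lepwafgen) add -en.
So zawozgufv → zawozgufven.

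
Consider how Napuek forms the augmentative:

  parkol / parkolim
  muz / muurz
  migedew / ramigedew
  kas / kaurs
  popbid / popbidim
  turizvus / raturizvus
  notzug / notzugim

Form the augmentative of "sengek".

sengekim

kas and turizvus both end in -s yet inflect differently (kaurs, raturizvus), so the final letter is not what conditions the rule; the number of vowels is.
"sengek" has 2 vowels. The stems with 2 vowels (parkol → parkolim, popbid → popbidim, notzug → notzugim) add -im.
So sengek → sengekim.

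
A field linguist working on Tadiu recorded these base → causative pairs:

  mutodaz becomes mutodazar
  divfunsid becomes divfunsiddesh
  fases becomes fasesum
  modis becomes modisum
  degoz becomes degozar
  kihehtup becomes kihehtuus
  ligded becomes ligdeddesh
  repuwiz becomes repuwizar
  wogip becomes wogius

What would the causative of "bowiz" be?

wogip and repuwiz both have last vowel 'i' yet inflect differently (wogius, repuwizar), so the last vowel is not what conditions the rule; the final letter is.
"bowiz" ends in -z. The stems ending in -z (repuwiz → repuwizar, mutodaz → mutodazar, degoz → degozar) add -ar.
The other patterns: stems ending in -p drop the final letter and add -us; stems ending in -d double the final consonant and add -esh; stems ending in -s add -um.
So bowiz → bowizar.

bowizar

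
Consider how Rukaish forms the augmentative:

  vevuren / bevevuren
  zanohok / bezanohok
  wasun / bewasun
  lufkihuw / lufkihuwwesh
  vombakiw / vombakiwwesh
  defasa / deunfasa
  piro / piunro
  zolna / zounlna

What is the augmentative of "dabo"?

wasun and lufkihuw both have last vowel 'u' yet inflect differently (bewasun, lufkihuwwesh), so the last vowel is not what conditions the rule; the final letter is.
"dabo" ends in -o. The one such stem in the data (piro → piunro) inserts -un- after the first vowel (as do defasa, zolna), so the same rule applies.
The other patterns: stems ending in -k or -n add the prefix be-; stems ending in -w double the final consonant and add -esh.
So dabo → daunbo.

daunbo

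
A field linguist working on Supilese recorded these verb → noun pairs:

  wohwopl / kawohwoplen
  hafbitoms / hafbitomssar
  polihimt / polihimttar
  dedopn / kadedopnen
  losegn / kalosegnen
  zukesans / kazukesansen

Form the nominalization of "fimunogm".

kafimunogmen

hafbitoms and zukesans both end in -s yet inflect differently (hafbitomssar, kazukesansen), so the final letter is not what conditions the rule; the second-to-last letter is.
"fimunogm" has second-to-last letter 'g'. The one such stem in the data (losegn → kalosegnen) adds ka- … -en around the stem, so the same rule applies.
So fimunogm → kafimunogmen.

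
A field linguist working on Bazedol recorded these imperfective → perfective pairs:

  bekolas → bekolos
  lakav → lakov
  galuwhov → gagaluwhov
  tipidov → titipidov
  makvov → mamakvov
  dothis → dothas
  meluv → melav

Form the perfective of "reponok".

rereponok

lakav and galuwhov both end in -v yet inflect differently (lakov, gagaluwhov), so the final letter is not what conditions the rule; the last vowel is.
"reponok" has last vowel 'o'. The stems whose last vowel is 'o' (galuwhov → gagaluwhov, tipidov → titipidov, makvov → mamakvov) repeat the first consonant+vowel as a prefix.
So reponok → rereponok.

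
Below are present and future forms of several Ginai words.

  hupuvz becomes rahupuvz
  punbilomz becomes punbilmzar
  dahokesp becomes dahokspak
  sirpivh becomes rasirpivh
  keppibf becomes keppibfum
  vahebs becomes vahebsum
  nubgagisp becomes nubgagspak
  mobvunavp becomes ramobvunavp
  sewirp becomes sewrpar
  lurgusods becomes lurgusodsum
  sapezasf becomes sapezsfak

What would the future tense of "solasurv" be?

mobvunavp and dahokesp both end in -p yet inflect differently (ramobvunavp, dahokspak), so the final letter is not what conditions the rule; the second-to-last letter is.
"solasurv" has second-to-last letter 'r'. The one such stem in the data (sewirp → sewrpar) deletes the last vowel and adds -ar (as does punbilomz), so the same rule applies.
The other patterns: stems whose second-to-last letter is 'v' add the prefix ra-; stems whose second-to-last letter is 's' delete the last vowel and add -ak; stems whose second-to-last letter is 'b' or 'd' add -um.
So solasurv → solasrvar.

solasrvar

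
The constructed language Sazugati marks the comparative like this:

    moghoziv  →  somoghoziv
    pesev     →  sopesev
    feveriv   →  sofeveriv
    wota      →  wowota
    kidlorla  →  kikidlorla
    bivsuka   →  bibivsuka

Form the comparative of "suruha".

"suruha" ends in -a. The stems ending in -a (wota → wowota, kidlorla → kikidlorla, bivsuka → bibivsuka) repeat the first consonant+vowel as a prefix.
So suruha → susuruha.

susuruha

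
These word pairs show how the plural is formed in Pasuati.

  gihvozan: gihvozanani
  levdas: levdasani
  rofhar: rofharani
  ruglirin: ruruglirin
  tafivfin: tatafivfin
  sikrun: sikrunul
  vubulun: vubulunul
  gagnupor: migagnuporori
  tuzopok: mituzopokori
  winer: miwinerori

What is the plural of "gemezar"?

gemezarani

gihvozan and ruglirin both end in -n yet inflect differently (gihvozanani, ruruglirin), so the final letter is not what conditions the rule; the last vowel is.
"gemezar" has last vowel 'a'. The stems whose last vowel is 'a' (gihvozan → gihvozanani, levdas → levdasani, rofhar → rofharani) add -ani.
So gemezar → gemezarani.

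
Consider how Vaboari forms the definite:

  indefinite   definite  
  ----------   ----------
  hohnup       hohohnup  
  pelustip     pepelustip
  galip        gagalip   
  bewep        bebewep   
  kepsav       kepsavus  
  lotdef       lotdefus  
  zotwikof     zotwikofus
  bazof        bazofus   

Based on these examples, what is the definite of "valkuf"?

"valkuf" ends in -f. The stems ending in -f (lotdef → lotdefus, zotwikof → zotwikofus, bazof → bazofus) add -us.
So valkuf → valkufus.

valkufus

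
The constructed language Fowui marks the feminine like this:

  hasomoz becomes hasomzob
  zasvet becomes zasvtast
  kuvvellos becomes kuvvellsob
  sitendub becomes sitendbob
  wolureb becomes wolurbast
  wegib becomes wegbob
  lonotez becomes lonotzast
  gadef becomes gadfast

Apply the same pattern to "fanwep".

lonotez and hasomoz both end in -z yet inflect differently (lonotzast, hasomzob), so the final letter is not what conditions the rule; the last vowel is.
"fanwep" has last vowel 'e'. The stems whose last vowel is 'e' (zasvet → zasvtast, lonotez → lonotzast, gadef → gadfast) delete the last vowel and add -ast.
The other pattern: stems whose last vowel is 'i', 'o' or 'u' delete the last vowel and add -ob.
So fanwep → fanwpast.

fanwpast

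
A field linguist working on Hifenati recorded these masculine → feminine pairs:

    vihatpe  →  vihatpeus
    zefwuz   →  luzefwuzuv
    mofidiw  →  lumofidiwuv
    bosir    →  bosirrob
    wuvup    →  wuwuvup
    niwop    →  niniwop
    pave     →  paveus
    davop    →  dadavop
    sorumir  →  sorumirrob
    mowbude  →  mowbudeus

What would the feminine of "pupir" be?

pupirrob

bosir and mofidiw both have last vowel 'i' yet inflect differently (bosirrob, lumofidiwuv), so the last vowel is not what conditions the rule; the final letter is.
"pupir" ends in -r. The stems ending in -r (bosir → bosirrob, sorumir → sorumirrob) double the final consonant and add -ob.
So pupir → pupirrob.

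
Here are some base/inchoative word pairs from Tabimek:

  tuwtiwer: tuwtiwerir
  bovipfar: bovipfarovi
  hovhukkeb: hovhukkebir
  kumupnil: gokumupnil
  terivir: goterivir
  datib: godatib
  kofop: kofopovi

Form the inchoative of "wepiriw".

gowepiriw

tuwtiwer and terivir both end in -r yet inflect differently (tuwtiwerir, goterivir), so the final letter is not what conditions the rule; the last vowel is.
"wepiriw" has last vowel 'i'. The stems whose last vowel is 'i' (terivir → goterivir, kumupnil → gokumupnil, datib → godatib) add the prefix go-.
So wepiriw → gowepiriw.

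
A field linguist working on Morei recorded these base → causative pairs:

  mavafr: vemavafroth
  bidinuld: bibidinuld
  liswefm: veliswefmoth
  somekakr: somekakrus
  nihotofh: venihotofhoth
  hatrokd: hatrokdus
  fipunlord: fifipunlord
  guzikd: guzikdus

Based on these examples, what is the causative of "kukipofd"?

vekukipofdoth

somekakr and mavafr both end in -r yet inflect differently (somekakrus, vemavafroth), so the final letter is not what conditions the rule; the second-to-last letter is.
"kukipofd" has second-to-last letter 'f'. The stems whose second-to-last letter is 'f' (mavafr → vemavafroth, nihotofh → venihotofhoth, liswefm → veliswefmoth) add ve- … -oth around the stem.
So kukipofd → vekukipofdoth.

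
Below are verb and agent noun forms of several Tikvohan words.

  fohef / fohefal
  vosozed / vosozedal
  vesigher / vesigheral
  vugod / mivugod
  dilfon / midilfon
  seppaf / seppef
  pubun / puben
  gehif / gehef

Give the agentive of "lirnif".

lirnef

vosozed and vugod both end in -d yet inflect differently (vosozedal, mivugod), so the final letter is not what conditions the rule; the last vowel is.
"lirnif" has last vowel 'i'. The one such stem in the data (gehif → gehef) changes the last vowel to 'e' (as do seppaf, pubun), so the same rule applies.
So lirnif → lirnef.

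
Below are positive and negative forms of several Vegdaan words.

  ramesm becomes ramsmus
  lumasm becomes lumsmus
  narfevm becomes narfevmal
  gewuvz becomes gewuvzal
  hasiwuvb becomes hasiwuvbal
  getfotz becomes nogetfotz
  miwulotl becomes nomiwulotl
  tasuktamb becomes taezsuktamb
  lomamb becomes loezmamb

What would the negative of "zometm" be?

"zometm" has second-to-last letter 't'. The stems whose second-to-last letter is 't' (getfotz → nogetfotz, miwulotl → nomiwulotl) add the prefix no-.
So zometm → nozometm.

nozometm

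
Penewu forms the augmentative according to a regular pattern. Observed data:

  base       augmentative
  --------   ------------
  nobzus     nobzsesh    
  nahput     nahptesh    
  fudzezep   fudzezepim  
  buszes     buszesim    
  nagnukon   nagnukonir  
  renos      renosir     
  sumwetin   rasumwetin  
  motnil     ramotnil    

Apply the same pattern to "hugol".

nobzus and buszes both end in -s yet inflect differently (nobzsesh, buszesim), so the final letter is not what conditions the rule; the last vowel is.
"hugol" has last vowel 'o'. The stems whose last vowel is 'o' (nagnukon → nagnukonir, renos → renosir) add -ir.
So hugol → hugolir.

hugolir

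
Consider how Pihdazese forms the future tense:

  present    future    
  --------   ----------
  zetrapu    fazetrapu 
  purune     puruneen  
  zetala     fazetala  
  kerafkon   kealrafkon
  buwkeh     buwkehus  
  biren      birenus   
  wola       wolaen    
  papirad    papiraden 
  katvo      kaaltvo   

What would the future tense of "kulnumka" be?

kerafkon and biren both end in -n yet inflect differently (kealrafkon, birenus), so the final letter is not what conditions the rule; the first letter is.
"kulnumka" begins with k-. The stems beginning with k- (kerafkon → kealrafkon, katvo → kaaltvo) insert -al- after the first vowel.
The other patterns: stems beginning with b- add -us; stems beginning with z- add the prefix fa-; stems beginning with p- or w- add -en.
So kulnumka → kuallnumka.

kuallnumka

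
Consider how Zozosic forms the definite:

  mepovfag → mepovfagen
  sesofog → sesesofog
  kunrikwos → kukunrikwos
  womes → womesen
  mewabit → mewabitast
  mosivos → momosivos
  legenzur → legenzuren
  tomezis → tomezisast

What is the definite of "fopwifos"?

"fopwifos" has last vowel 'o'. The stems whose last vowel is 'o' (mosivos → momosivos, sesofog → sesesofog, kunrikwos → kukunrikwos) repeat the first consonant+vowel as a prefix.
The other patterns: stems whose last vowel is 'i' add -ast; stems whose last vowel is 'a', 'e' or 'u' add -en.
So fopwifos → fofopwifos.

fofopwifos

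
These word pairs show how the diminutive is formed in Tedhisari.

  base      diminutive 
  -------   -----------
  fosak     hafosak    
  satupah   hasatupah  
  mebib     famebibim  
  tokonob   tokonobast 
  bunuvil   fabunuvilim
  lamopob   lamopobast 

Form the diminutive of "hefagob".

hefagobast

"hefagob" has last vowel 'o'. The stems whose last vowel is 'o' (tokonob → tokonobast, lamopob → lamopobast) add -ast.
The other patterns: stems whose last vowel is 'a' add the prefix ha-; stems whose last vowel is 'i' add fa- … -im around the stem.
So hefagob → hefagobast.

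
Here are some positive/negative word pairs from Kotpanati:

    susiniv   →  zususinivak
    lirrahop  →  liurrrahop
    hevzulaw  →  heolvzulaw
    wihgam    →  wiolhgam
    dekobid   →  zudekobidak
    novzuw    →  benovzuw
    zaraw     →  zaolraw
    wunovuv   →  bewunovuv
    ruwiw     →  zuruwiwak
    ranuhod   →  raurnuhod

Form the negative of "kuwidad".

kuolwidad

"kuwidad" has last vowel 'a'. The stems whose last vowel is 'a' (hevzulaw → heolvzulaw, wihgam → wiolhgam, zaraw → zaolraw) insert -ol- after the first vowel.
So kuwidad → kuolwidad.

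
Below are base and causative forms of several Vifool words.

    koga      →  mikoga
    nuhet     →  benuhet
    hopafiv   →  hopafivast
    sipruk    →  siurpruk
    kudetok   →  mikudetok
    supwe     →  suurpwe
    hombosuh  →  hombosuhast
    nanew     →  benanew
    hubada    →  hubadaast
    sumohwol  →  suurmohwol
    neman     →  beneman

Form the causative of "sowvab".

kudetok and sipruk both end in -k yet inflect differently (mikudetok, siurpruk), so the final letter is not what conditions the rule; the first letter is.
"sowvab" begins with s-. The stems beginning with s- (sipruk → siurpruk, supwe → suurpwe, sumohwol → suurmohwol) insert -ur- after the first vowel.
The other patterns: stems beginning with k- add the prefix mi-; stems beginning with h- add -ast; stems beginning with n- add the prefix be-.
So sowvab → sourwvab.

sourwvab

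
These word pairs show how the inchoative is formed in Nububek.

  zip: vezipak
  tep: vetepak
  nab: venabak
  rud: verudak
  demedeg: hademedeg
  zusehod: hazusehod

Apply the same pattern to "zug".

vezugak

rud and zusehod both end in -d yet inflect differently (verudak, hazusehod), so the final letter is not what conditions the rule; the number of vowels is.
"zug" has 1 vowel. The stems with 1 vowel (zip → vezipak, tep → vetepak, nab → venabak) add ve- … -ak around the stem.
So zug → vezugak.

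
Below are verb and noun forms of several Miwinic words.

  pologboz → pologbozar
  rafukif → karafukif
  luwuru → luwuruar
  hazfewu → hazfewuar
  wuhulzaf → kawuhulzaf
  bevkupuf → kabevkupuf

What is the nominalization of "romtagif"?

karomtagif

bevkupuf and luwuru both have last vowel 'u' yet inflect differently (kabevkupuf, luwuruar), so the last vowel is not what conditions the rule; the final letter is.
"romtagif" ends in -f. The stems ending in -f (bevkupuf → kabevkupuf, rafukif → karafukif, wuhulzaf → kawuhulzaf) add the prefix ka-.
So romtagif → karomtagif.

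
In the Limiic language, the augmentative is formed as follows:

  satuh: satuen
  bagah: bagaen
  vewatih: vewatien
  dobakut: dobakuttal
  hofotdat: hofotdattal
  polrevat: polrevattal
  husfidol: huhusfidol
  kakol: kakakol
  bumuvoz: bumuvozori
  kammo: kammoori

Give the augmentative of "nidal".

ninidal

satuh and dobakut both have last vowel 'u' yet inflect differently (satuen, dobakuttal), so the last vowel is not what conditions the rule; the final letter is.
"nidal" ends in -l. The stems ending in -l (husfidol → huhusfidol, kakol → kakakol) repeat the first consonant+vowel as a prefix.
The other patterns: stems ending in -h drop the final letter and add -en; stems ending in -t double the final consonant and add -al; stems ending in -o or -z add -ori.
So nidal → ninidal.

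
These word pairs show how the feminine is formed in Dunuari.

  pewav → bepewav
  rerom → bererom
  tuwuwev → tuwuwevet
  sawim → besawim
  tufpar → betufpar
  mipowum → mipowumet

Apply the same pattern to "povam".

bepovam

"povam" has 2 vowels. The stems with 2 vowels (tufpar → betufpar, pewav → bepewav, sawim → besawim) add the prefix be-.
The other pattern: stems with 3 vowels add -et.
So povam → bepovam.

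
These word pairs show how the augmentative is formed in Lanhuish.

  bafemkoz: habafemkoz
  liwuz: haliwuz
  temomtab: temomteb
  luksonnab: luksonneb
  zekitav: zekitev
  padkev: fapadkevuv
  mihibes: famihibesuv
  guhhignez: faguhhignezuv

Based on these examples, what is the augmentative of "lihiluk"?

halihiluk

zekitav and padkev both end in -v yet inflect differently (zekitev, fapadkevuv), so the final letter is not what conditions the rule; the last vowel is.
"lihiluk" has last vowel 'u'. The one such stem in the data (liwuz → haliwuz) adds the prefix ha-, so the same rule applies.
The other patterns: stems whose last vowel is 'a' change the last vowel to 'e'; stems whose last vowel is 'e' add fa- … -uv around the stem.
So lihiluk → halihiluk.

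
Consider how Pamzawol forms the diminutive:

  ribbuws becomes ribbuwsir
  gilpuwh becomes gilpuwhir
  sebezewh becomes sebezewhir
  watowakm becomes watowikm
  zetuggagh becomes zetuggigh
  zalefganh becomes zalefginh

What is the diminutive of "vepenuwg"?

"vepenuwg" has second-to-last letter 'w'. The stems whose second-to-last letter is 'w' (ribbuws → ribbuwsir, gilpuwh → gilpuwhir, sebezewh → sebezewhir) add -ir.
So vepenuwg → vepenuwgir.

vepenuwgir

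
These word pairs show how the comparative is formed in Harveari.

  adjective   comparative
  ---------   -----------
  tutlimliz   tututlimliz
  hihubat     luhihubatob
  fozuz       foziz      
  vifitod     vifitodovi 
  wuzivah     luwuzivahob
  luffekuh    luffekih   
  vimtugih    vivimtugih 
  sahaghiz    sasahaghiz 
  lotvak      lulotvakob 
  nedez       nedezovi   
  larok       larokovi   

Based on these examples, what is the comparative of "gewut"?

gewit

wuzivah and luffekuh both end in -h yet inflect differently (luwuzivahob, luffekih), so the final letter is not what conditions the rule; the last vowel is.
"gewut" has last vowel 'u'. The stems whose last vowel is 'u' (luffekuh → luffekih, fozuz → foziz) change the last vowel to 'i'.
So gewut → gewit.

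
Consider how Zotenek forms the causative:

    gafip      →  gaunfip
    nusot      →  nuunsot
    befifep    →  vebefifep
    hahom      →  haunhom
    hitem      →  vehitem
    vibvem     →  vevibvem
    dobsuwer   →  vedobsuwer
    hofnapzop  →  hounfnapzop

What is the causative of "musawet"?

"musawet" has last vowel 'e'. The stems whose last vowel is 'e' (befifep → vebefifep, vibvem → vevibvem, hitem → vehitem) add the prefix ve-.
The other pattern: stems whose last vowel is 'i' or 'o' insert -un- after the first vowel.
So musawet → vemusawet.

vemusawet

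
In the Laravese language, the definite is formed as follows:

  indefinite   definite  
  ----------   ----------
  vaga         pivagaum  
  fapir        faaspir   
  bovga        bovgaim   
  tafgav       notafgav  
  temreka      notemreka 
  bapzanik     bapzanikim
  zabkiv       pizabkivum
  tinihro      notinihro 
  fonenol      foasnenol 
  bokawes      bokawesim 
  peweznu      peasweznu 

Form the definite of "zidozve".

pizidozveum

"zidozve" begins with z-. The one such stem in the data (zabkiv → pizabkivum) adds pi- … -um around the stem, so the same rule applies.
The other patterns: stems beginning with b- add -im; stems beginning with t- add the prefix no-; stems beginning with f- or p- insert -as- after the first vowel.
So zidozve → pizidozveum.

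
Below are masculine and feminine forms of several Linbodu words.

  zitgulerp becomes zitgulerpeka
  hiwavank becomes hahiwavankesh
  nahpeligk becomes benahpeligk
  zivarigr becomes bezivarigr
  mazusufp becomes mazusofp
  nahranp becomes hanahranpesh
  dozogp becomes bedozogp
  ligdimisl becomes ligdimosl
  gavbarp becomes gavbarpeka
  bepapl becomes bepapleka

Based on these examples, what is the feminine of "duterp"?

duterpeka

"duterp" has second-to-last letter 'r'. The stems whose second-to-last letter is 'r' (gavbarp → gavbarpeka, zitgulerp → zitgulerpeka) add -eka.
The other patterns: stems whose second-to-last letter is 'n' add ha- … -esh around the stem; stems whose second-to-last letter is 'g' add the prefix be-; stems whose second-to-last letter is 'f' or 's' change the last vowel to 'o'.
So duterp → duterpeka.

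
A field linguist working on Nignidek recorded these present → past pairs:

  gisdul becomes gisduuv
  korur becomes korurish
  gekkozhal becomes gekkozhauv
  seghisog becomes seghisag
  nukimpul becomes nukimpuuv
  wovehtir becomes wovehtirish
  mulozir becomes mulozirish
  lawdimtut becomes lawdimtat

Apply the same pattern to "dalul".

daluuv

gisdul and korur both have last vowel 'u' yet inflect differently (gisduuv, korurish), so the last vowel is not what conditions the rule; the final letter is.
"dalul" ends in -l. The stems ending in -l (gisdul → gisduuv, gekkozhal → gekkozhauv, nukimpul → nukimpuuv) drop the final letter and add -uv.
The other patterns: stems ending in -r add -ish; stems ending in -g or -t change the last vowel to 'a'.
So dalul → daluuv.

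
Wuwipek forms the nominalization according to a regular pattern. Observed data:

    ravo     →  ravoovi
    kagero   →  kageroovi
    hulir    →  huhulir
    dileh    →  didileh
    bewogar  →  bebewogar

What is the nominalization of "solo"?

"solo" ends in a vowel. The stems ending in a vowel (ravo → ravoovi, kagero → kageroovi) add -ovi.
So solo → soloovi.

soloovi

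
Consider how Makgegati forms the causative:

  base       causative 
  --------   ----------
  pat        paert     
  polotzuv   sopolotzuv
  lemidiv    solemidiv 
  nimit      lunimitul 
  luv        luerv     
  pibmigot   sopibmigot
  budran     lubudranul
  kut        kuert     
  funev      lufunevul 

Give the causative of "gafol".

lugafolul

luv and funev both end in -v yet inflect differently (luerv, lufunevul), so the final letter is not what conditions the rule; the number of vowels is.
"gafol" has 2 vowels. The stems with 2 vowels (funev → lufunevul, budran → lubudranul, nimit → lunimitul) add lu- … -ul around the stem.
The other patterns: stems with 1 vowel insert -er- after the first vowel; stems with 3 vowels add the prefix so-.
So gafol → lugafolul.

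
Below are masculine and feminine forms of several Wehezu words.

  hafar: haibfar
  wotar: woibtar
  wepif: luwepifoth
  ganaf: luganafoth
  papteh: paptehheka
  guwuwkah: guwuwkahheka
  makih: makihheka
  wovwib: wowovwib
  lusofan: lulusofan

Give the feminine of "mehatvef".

lumehatvefoth

hafar and ganaf both have last vowel 'a' yet inflect differently (haibfar, luganafoth), so the last vowel is not what conditions the rule; the final letter is.
"mehatvef" ends in -f. The stems ending in -f (wepif → luwepifoth, ganaf → luganafoth) add lu- … -oth around the stem.
The other patterns: stems ending in -r insert -ib- after the first vowel; stems ending in -h double the final consonant and add -eka; stems ending in -b or -n repeat the first consonant+vowel as a prefix.
So mehatvef → lumehatvefoth.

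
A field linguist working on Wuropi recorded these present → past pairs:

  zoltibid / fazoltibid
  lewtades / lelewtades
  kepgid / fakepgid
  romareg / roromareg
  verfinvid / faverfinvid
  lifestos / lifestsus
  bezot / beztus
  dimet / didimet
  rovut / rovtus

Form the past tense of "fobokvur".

"fobokvur" has last vowel 'u'. The one such stem in the data (rovut → rovtus) deletes the last vowel and adds -us (as do lifestos, bezot), so the same rule applies.
So fobokvur → fobokvrus.

fobokvrus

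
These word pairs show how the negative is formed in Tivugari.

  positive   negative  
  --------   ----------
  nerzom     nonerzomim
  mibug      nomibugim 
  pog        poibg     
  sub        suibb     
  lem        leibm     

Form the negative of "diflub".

nodiflubim

mibug and pog both end in -g yet inflect differently (nomibugim, poibg), so the final letter is not what conditions the rule; the number of vowels is.
"diflub" has 2 vowels. The stems with 2 vowels (nerzom → nonerzomim, mibug → nomibugim) add no- … -im around the stem.
So diflub → nodiflubim.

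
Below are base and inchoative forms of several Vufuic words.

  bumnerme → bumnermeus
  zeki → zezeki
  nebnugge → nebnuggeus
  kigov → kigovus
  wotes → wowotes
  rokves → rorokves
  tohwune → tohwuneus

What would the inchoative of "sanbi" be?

sasanbi

"sanbi" ends in -i. The one such stem in the data (zeki → zezeki) repeats the first consonant+vowel as a prefix (as do rokves, wotes), so the same rule applies.
The other pattern: stems ending in -e or -v add -us.
So sanbi → sasanbi.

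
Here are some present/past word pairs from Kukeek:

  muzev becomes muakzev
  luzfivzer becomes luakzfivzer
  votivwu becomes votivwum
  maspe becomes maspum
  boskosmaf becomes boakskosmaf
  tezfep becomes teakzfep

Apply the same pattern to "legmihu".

"legmihu" ends in a vowel. The stems ending in a vowel (votivwu → votivwum, maspe → maspum) drop the final letter and add -um.
The other pattern: stems ending in a consonant insert -ak- after the first vowel.
So legmihu → legmihum.

legmihum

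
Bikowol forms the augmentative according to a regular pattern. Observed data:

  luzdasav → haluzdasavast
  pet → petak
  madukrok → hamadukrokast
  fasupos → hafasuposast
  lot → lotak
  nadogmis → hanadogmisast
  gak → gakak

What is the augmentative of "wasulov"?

madukrok and gak both end in -k yet inflect differently (hamadukrokast, gakak), so the final letter is not what conditions the rule; the number of vowels is.
"wasulov" has 3 vowels. The stems with 3 vowels (fasupos → hafasuposast, nadogmis → hanadogmisast, madukrok → hamadukrokast) add ha- … -ast around the stem.
So wasulov → hawasulovast.

hawasulovast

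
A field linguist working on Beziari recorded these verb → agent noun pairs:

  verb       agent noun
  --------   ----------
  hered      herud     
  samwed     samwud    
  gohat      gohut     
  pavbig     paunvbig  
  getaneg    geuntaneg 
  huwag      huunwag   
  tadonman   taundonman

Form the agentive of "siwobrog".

siunwobrog

hered and getaneg both have last vowel 'e' yet inflect differently (herud, geuntaneg), so the last vowel is not what conditions the rule; the final letter is.
"siwobrog" ends in -g. The stems ending in -g (pavbig → paunvbig, getaneg → geuntaneg, huwag → huunwag) insert -un- after the first vowel.
The other pattern: stems ending in -d or -t change the last vowel to 'u'.
So siwobrog → siunwobrog.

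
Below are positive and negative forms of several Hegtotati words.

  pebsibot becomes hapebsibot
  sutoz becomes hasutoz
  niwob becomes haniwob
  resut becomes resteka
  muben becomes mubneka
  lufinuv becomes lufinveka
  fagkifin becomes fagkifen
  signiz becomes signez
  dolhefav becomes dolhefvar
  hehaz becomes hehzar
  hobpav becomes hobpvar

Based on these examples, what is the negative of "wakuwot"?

"wakuwot" has last vowel 'o'. The stems whose last vowel is 'o' (pebsibot → hapebsibot, sutoz → hasutoz, niwob → haniwob) add the prefix ha-.
The other patterns: stems whose last vowel is 'e' or 'u' delete the last vowel and add -eka; stems whose last vowel is 'i' change the last vowel to 'e'; stems whose last vowel is 'a' delete the last vowel and add -ar.
So wakuwot → hawakuwot.

hawakuwot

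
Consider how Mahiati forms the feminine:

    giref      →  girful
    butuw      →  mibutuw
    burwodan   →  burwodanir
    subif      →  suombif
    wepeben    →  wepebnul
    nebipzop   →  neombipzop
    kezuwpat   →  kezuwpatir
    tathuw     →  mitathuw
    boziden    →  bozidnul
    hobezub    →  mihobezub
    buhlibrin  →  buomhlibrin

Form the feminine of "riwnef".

riwnful

wepeben and burwodan both end in -n yet inflect differently (wepebnul, burwodanir), so the final letter is not what conditions the rule; the last vowel is.
"riwnef" has last vowel 'e'. The stems whose last vowel is 'e' (wepeben → wepebnul, boziden → bozidnul, giref → girful) delete the last vowel and add -ul.
So riwnef → riwnful.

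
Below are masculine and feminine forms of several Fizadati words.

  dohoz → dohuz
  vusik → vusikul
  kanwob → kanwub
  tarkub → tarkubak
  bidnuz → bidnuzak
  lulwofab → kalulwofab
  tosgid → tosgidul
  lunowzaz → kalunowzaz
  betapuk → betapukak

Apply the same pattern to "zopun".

zopunak

dohoz and bidnuz both end in -z yet inflect differently (dohuz, bidnuzak), so the final letter is not what conditions the rule; the last vowel is.
"zopun" has last vowel 'u'. The stems whose last vowel is 'u' (betapuk → betapukak, bidnuz → bidnuzak, tarkub → tarkubak) add -ak.
The other patterns: stems whose last vowel is 'o' change the last vowel to 'u'; stems whose last vowel is 'i' add -ul; stems whose last vowel is 'a' add the prefix ka-.
So zopun → zopunak.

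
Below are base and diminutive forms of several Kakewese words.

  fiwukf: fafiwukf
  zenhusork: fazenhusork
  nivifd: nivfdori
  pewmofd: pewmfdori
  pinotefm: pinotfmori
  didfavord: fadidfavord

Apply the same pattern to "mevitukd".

"mevitukd" has second-to-last letter 'k'. The one such stem in the data (fiwukf → fafiwukf) adds the prefix fa-, so the same rule applies.
So mevitukd → famevitukd.

famevitukd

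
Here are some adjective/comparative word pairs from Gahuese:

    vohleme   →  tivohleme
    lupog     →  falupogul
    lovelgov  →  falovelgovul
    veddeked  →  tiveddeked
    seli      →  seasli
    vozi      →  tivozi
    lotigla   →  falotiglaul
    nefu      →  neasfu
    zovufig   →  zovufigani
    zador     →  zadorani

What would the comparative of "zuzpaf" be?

zuzpafani

zovufig and lupog both end in -g yet inflect differently (zovufigani, falupogul), so the final letter is not what conditions the rule; the first letter is.
"zuzpaf" begins with z-. The stems beginning with z- (zovufig → zovufigani, zador → zadorani) add -ani.
The other patterns: stems beginning with v- add the prefix ti-; stems beginning with l- add fa- … -ul around the stem; stems beginning with n- or s- insert -as- after the first vowel.
So zuzpaf → zuzpafani.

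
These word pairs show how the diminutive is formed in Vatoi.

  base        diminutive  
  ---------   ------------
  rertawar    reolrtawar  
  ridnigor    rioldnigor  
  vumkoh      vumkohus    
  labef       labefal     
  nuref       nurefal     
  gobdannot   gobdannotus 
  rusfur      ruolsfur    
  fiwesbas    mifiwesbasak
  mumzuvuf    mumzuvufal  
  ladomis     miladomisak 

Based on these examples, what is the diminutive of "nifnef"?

nifnefal

rusfur and mumzuvuf both have last vowel 'u' yet inflect differently (ruolsfur, mumzuvufal), so the last vowel is not what conditions the rule; the final letter is.
"nifnef" ends in -f. The stems ending in -f (nuref → nurefal, labef → labefal, mumzuvuf → mumzuvufal) add -al.
So nifnef → nifnefal.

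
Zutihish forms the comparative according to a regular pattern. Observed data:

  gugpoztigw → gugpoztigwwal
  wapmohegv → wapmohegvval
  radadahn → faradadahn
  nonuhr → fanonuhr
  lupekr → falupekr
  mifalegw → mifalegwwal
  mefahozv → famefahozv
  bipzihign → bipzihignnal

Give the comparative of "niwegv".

wapmohegv and mefahozv both end in -v yet inflect differently (wapmohegvval, famefahozv), so the final letter is not what conditions the rule; the second-to-last letter is.
"niwegv" has second-to-last letter 'g'. The stems whose second-to-last letter is 'g' (bipzihign → bipzihignnal, wapmohegv → wapmohegvval, gugpoztigw → gugpoztigwwal) double the final consonant and add -al.
So niwegv → niwegvval.

niwegvval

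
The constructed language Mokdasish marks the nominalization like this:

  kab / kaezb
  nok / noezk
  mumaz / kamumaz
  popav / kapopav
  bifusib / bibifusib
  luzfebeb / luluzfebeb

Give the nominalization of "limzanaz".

kab and bifusib both end in -b yet inflect differently (kaezb, bibifusib), so the final letter is not what conditions the rule; the number of vowels is.
"limzanaz" has 3 vowels. The stems with 3 vowels (bifusib → bibifusib, luzfebeb → luluzfebeb) repeat the first consonant+vowel as a prefix.
The other patterns: stems with 1 vowel insert -ez- after the first vowel; stems with 2 vowels add the prefix ka-.
So limzanaz → lilimzanaz.

lilimzanaz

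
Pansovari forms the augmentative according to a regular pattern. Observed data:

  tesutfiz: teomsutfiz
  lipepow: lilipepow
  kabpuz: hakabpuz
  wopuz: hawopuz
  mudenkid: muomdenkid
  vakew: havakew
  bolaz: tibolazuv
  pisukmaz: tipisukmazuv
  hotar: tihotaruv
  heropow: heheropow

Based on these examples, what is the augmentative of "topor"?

tesutfiz and pisukmaz both end in -z yet inflect differently (teomsutfiz, tipisukmazuv), so the final letter is not what conditions the rule; the last vowel is.
"topor" has last vowel 'o'. The stems whose last vowel is 'o' (lipepow → lilipepow, heropow → heheropow) repeat the first consonant+vowel as a prefix.
The other patterns: stems whose last vowel is 'i' insert -om- after the first vowel; stems whose last vowel is 'a' add ti- … -uv around the stem; stems whose last vowel is 'e' or 'u' add the prefix ha-.
So topor → totopor.

totopor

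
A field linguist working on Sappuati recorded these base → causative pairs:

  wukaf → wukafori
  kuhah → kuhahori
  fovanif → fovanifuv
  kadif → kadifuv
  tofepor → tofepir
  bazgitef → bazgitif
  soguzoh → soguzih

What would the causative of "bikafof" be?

wukaf and fovanif both end in -f yet inflect differently (wukafori, fovanifuv), so the final letter is not what conditions the rule; the last vowel is.
"bikafof" has last vowel 'o'. The stems whose last vowel is 'o' (tofepor → tofepir, soguzoh → soguzih) change the last vowel to 'i'.
The other patterns: stems whose last vowel is 'a' add -ori; stems whose last vowel is 'i' add -uv.
So bikafof → bikafif.

bikafif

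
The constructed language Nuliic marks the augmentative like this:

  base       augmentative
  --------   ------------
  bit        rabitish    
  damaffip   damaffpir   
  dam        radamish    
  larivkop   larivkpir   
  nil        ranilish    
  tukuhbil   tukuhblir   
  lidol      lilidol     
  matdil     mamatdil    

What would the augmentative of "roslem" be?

roroslem

nil and lidol both end in -l yet inflect differently (ranilish, lilidol), so the final letter is not what conditions the rule; the number of vowels is.
"roslem" has 2 vowels. The stems with 2 vowels (lidol → lilidol, matdil → mamatdil) repeat the first consonant+vowel as a prefix.
So roslem → roroslem.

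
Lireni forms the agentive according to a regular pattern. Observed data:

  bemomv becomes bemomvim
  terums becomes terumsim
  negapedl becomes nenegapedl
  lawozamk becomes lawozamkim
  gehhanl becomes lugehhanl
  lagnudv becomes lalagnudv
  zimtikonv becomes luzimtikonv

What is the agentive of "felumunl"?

lufelumunl

"felumunl" has second-to-last letter 'n'. The stems whose second-to-last letter is 'n' (zimtikonv → luzimtikonv, gehhanl → lugehhanl) add the prefix lu-.
The other patterns: stems whose second-to-last letter is 'd' repeat the first consonant+vowel as a prefix; stems whose second-to-last letter is 'm' add -im.
So felumunl → lufelumunl.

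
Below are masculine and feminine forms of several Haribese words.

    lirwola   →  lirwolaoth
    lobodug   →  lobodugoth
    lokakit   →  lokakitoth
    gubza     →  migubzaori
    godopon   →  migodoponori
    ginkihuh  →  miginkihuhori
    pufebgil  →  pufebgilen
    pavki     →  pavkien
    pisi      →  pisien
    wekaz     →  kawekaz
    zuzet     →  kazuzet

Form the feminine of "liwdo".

lirwola and gubza both end in -a yet inflect differently (lirwolaoth, migubzaori), so the final letter is not what conditions the rule; the first letter is.
"liwdo" begins with l-. The stems beginning with l- (lirwola → lirwolaoth, lobodug → lobodugoth, lokakit → lokakitoth) add -oth.
The other patterns: stems beginning with g- add mi- … -ori around the stem; stems beginning with p- add -en; stems beginning with w- or z- add the prefix ka-.
So liwdo → liwdooth.

liwdooth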